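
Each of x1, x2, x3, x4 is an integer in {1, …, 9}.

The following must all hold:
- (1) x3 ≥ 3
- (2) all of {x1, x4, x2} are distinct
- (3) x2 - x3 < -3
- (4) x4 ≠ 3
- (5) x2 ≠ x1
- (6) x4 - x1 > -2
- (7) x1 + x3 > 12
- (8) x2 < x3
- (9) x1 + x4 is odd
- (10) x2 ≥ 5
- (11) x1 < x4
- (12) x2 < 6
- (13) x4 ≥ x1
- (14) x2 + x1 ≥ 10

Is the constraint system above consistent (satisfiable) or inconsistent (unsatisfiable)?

The assignment x1 = 6, x2 = 5, x3 = 9, x4 = 7 works:
  constraint 3 holds since x2 - x3 = -4.
  constraint 6 holds since x4 - x1 = 1.
The rest check out directly.

Satisfiable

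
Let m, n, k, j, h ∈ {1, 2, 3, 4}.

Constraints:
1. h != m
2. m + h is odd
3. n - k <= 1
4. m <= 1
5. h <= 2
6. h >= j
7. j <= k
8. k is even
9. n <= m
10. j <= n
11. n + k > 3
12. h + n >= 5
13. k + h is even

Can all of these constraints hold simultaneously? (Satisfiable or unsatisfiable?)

From constraint 5: h ≤ 2. From constraints 4 and 9: n ≤ m ≤ 1. Hence h + n ≤ 3. But constraint 12 requires h + n ≥ 5, and 5 > 3. Contradiction.

Unsatisfiable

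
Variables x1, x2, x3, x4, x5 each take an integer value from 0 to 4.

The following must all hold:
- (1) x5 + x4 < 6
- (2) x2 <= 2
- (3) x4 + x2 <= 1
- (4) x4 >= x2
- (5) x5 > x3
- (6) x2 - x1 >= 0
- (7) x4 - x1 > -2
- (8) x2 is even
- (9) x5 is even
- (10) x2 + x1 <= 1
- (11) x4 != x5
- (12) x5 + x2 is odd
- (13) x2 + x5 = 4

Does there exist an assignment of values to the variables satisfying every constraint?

Constraint 9 makes x5 even and constraint 8 makes x2 even, so x5 + x2 must be even. Constraint 12 says x5 + x2 is odd — contradiction.

Unsatisfiable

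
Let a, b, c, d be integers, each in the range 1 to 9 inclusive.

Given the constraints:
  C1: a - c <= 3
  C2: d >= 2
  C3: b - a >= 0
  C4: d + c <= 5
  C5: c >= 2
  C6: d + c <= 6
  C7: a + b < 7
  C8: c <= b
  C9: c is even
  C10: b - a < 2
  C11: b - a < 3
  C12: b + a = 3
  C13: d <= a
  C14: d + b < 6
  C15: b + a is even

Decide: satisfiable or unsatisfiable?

Unsatisfiable

From constraints 5 and 8: b ≥ c ≥ 2. From constraints 2 and 13: a ≥ d ≥ 2. Hence b + a ≥ 4. But constraint 12 requires b + a = 3, and 3 < 4. Contradiction.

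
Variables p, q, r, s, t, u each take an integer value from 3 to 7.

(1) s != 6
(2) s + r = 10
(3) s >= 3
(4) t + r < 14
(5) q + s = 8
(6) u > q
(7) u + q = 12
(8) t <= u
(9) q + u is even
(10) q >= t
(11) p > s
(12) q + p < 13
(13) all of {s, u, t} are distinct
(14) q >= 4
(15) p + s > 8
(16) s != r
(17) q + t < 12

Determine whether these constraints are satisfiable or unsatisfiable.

Setting (p, q, r, s, t, u) = (7, 5, 7, 3, 5, 7) satisfies everything: constraint 2: s + r = 10; constraint 4: t + r = 12; constraint 5: q + s = 8, and the others follow.

Satisfiable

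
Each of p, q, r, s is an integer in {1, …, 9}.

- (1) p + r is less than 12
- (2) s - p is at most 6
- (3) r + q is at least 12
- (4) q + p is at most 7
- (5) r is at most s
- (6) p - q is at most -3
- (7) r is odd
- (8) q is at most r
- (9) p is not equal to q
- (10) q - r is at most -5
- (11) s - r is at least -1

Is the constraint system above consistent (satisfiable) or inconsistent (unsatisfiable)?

Constraints 2, 6, 10, and 11 give p − s ≥ -6, s − r ≥ -1, r − q ≥ 5, q − p ≥ 3.
Adding all 4 inequalities: the left sides telescope to 0, and the right sides sum to (-6) + (-1) + 5 + 3 = 1. So 0 ≥ 1, which is false.

Unsatisfiable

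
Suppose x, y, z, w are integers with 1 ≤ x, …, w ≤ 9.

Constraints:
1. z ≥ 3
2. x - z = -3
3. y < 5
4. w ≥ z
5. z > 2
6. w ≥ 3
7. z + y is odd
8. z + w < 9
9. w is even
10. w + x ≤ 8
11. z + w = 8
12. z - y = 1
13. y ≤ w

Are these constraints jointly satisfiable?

One satisfying assignment is x = 1, y = 3, z = 4, w = 4.
For the less obvious constraints — constraint 2: x - z = -3; constraint 8: z + w = 8; constraint 10: w + x = 5 — and the others hold by inspection.

Satisfiable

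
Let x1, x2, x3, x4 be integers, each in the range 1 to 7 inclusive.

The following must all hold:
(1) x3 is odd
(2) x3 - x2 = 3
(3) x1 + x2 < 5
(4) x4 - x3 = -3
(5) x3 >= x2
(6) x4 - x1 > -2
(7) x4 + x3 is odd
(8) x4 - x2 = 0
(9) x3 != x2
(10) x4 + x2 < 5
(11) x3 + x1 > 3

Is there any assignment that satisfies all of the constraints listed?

The assignment x1 = 1, x2 = 2, x3 = 5, x4 = 2 works:
  constraint 2 holds since x3 - x2 = 3.
  constraint 3 holds since x1 + x2 = 3.
  constraint 4 holds since x4 - x3 = -3.
The rest check out directly.

Satisfiable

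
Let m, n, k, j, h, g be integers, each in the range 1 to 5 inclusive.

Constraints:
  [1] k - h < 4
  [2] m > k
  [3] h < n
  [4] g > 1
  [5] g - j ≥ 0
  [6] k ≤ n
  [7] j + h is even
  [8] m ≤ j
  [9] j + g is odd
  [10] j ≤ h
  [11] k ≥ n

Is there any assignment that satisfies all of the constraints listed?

Constraints 2, 3, 8, 10, and 11 give k < m, m ≤ j, j ≤ h, h < n, n ≤ k. Chaining: k < m ≤ j ≤ h < n ≤ k, which forces k < k — impossible.

Unsatisfiable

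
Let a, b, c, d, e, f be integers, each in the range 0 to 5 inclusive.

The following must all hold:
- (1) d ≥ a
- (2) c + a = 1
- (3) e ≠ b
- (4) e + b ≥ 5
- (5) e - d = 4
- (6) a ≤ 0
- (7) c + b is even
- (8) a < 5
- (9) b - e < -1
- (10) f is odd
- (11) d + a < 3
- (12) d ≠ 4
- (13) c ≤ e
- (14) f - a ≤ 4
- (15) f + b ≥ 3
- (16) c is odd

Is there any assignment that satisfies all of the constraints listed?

One satisfying assignment is a = 0, b = 3, c = 1, d = 1, e = 5, f = 1.
For the less obvious constraints — constraint 2: c + a = 1; constraint 4: e + b = 8; constraint 5: e - d = 4 — and the others hold by inspection.

Satisfiable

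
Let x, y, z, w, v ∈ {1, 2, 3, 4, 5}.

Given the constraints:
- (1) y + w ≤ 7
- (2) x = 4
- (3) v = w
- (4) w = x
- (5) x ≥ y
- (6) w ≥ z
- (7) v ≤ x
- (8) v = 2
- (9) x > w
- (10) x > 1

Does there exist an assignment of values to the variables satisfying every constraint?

Unsatisfiable

Constraint 8 fixes v = 2 and constraint 2 fixes x = 4. Constraints 3 and 4 give v = w = x, so v = x. But 2 ≠ 4 — contradiction.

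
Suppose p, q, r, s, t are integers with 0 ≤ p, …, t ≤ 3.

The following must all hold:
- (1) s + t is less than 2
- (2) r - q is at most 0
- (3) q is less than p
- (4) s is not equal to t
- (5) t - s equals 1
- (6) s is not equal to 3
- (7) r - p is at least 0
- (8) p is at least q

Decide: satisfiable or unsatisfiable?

Unsatisfiable

Constraints 2, 3, and 7 give r ≤ q, q < p, p ≤ r. Chaining: r ≤ q < p ≤ r, which forces r < r — impossible.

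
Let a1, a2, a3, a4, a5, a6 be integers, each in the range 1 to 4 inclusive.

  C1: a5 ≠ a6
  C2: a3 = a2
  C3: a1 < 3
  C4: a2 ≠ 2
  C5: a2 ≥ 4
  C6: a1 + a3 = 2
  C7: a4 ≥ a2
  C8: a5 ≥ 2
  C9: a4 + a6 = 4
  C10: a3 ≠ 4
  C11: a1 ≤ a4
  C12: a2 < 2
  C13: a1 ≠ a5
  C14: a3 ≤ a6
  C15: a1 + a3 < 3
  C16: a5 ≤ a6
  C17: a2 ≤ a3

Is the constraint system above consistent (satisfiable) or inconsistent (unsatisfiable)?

From constraints 5 and 7: a4 ≥ a2 ≥ 4. From constraints 8 and 16: a6 ≥ a5 ≥ 2. Hence a4 + a6 ≥ 6. But constraint 9 requires a4 + a6 = 4, and 4 < 6. Contradiction.

Unsatisfiable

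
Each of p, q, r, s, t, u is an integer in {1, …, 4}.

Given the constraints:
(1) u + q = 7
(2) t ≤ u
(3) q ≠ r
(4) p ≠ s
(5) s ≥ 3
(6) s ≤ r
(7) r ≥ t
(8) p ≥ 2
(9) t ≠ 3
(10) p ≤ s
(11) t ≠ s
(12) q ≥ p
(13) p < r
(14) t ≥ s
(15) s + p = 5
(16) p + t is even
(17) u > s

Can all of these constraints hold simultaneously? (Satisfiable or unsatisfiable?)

Setting (p, q, r, s, t, u) = (2, 3, 4, 3, 4, 4) satisfies everything: constraint 1: u + q = 7; constraint 15: s + p = 5; constraint 16: p + t = 6 is even, and the others follow.

Satisfiable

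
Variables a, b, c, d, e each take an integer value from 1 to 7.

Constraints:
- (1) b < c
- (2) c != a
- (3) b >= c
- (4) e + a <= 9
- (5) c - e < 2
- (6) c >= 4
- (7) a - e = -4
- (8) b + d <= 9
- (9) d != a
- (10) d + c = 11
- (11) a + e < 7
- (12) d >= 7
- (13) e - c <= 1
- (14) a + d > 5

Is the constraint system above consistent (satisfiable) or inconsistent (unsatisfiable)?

Unsatisfiable

From constraints 3 and 6: b ≥ c ≥ 4. From constraint 12: d ≥ 7. Hence b + d ≥ 11. But constraint 8 requires b + d ≤ 9, and 9 < 11. Contradiction.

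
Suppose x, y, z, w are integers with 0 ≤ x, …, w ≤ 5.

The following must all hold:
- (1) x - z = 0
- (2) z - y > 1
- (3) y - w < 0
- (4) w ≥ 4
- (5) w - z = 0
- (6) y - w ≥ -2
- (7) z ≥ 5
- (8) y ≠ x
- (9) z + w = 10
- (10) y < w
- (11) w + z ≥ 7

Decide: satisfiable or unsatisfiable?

Satisfiable

Try x = 5, y = 3, z = 5, w = 5.
Check constraint 1: x - z = 0; constraint 2: z - y = 2; constraint 3: y - w = -2. The remaining constraints are straightforward to verify.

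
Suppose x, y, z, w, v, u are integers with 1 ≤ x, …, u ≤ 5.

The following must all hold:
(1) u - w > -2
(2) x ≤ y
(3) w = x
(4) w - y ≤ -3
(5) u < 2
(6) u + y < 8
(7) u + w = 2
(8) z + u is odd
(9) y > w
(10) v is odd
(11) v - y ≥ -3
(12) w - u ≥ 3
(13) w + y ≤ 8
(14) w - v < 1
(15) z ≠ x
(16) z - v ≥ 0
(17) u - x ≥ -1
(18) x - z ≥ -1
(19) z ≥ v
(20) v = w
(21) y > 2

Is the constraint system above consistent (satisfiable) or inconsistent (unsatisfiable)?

Constraints 4, 11, 12, 16, 17, and 18 give v − y ≥ -3, y − w ≥ 3, w − u ≥ 3, u − x ≥ -1, x − z ≥ -1, z − v ≥ 0.
Adding all 6 inequalities: the left sides telescope to 0, and the right sides sum to (-3) + 3 + 3 + (-1) + (-1) + 0 = 1. So 0 ≥ 1, which is false.

Unsatisfiable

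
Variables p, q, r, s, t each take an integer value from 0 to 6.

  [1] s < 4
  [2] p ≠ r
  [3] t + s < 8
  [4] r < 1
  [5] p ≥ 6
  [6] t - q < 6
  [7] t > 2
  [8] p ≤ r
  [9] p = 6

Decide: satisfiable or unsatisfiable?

From constraints 5 and 8: r ≥ p and p ≥ 6, so r ≥ 6. From constraint 4: r ≤ 0. But 0 < 6, so no value of r works.

Unsatisfiable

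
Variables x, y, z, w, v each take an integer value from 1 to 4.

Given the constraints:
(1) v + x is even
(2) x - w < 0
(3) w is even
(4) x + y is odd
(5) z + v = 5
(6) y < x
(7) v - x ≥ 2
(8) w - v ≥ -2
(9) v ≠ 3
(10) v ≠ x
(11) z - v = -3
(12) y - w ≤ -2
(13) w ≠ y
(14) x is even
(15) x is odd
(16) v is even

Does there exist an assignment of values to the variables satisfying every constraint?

Constraint 16 makes v even and constraint 15 makes x odd, so v + x must be odd. Constraint 1 says v + x is even — contradiction.

Unsatisfiable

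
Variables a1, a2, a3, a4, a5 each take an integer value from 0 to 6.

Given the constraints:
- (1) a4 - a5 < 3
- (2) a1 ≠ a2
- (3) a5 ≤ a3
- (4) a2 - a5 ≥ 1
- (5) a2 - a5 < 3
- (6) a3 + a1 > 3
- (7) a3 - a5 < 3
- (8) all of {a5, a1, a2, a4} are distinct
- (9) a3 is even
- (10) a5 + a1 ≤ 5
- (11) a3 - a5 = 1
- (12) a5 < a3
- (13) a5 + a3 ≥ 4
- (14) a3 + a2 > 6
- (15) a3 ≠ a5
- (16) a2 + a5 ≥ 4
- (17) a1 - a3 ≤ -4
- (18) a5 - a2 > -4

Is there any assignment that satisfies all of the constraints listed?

Satisfiable

Try a1 = 0, a2 = 4, a3 = 4, a4 = 5, a5 = 3.
Check constraint 1: a4 - a5 = 2; constraint 4: a2 - a5 = 1; constraint 5: a2 - a5 = 1. The remaining constraints are straightforward to verify.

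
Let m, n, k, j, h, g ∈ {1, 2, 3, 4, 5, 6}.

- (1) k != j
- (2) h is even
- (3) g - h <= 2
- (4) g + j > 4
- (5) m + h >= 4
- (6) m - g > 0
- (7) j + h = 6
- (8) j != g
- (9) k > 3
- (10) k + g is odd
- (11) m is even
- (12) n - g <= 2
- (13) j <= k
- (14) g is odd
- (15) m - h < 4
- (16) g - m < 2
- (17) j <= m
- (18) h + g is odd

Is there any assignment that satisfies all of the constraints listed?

Satisfiable

Take m = 4, n = 2, k = 6, j = 4, h = 2, g = 3. Then constraint 3: g - h = 1; constraint 4: g + j = 7, and every other listed constraint is also met.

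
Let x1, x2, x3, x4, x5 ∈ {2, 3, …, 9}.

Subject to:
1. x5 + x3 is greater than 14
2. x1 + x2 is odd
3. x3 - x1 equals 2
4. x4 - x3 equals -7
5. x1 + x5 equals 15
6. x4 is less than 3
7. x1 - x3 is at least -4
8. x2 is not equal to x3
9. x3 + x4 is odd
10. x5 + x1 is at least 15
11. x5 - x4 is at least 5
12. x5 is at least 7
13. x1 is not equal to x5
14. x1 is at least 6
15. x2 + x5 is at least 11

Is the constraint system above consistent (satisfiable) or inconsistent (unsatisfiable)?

Take x1 = 7, x2 = 4, x3 = 9, x4 = 2, x5 = 8. Then constraint 1: x5 + x3 = 17; constraint 3: x3 - x1 = 2; constraint 4: x4 - x3 = -7, and every other listed constraint is also met.

Satisfiable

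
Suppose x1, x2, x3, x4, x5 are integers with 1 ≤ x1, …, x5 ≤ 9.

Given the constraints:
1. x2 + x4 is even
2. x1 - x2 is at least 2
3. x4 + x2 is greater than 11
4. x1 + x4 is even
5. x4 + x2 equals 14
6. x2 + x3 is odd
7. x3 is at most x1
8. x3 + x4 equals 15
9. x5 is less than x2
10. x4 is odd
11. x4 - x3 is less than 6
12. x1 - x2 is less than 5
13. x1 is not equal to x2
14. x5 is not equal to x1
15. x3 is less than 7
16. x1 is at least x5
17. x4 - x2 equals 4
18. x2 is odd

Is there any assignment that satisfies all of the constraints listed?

Satisfiable

Take x1 = 9, x2 = 5, x3 = 6, x4 = 9, x5 = 4. Then constraint 2: x1 - x2 = 4; constraint 3: x4 + x2 = 14; constraint 5: x4 + x2 = 14, and every other listed constraint is also met.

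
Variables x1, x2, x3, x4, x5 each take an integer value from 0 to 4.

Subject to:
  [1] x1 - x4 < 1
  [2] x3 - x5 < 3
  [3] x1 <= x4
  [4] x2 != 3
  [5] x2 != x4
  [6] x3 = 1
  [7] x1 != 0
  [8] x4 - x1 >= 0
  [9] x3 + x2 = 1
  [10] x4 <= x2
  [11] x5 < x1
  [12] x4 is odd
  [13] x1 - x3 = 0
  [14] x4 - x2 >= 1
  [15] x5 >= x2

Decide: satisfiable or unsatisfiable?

Constraints 3, 10, 11, and 15 give x4 ≤ x2, x2 ≤ x5, x5 < x1, x1 ≤ x4. Chaining: x4 ≤ x2 ≤ x5 < x1 ≤ x4, which forces x4 < x4 — impossible.

Unsatisfiable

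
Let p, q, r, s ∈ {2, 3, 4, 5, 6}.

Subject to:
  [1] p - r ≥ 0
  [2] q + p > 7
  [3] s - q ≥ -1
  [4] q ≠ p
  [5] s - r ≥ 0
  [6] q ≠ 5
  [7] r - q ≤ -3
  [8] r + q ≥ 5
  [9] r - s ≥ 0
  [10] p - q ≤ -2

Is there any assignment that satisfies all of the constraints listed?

Unsatisfiable

Constraints 1, 3, 9, and 10 give q − p ≥ 2, p − r ≥ 0, r − s ≥ 0, s − q ≥ -1.
Adding all 4 inequalities: the left sides telescope to 0, and the right sides sum to 2 + 0 + 0 + (-1) = 1. So 0 ≥ 1, which is false.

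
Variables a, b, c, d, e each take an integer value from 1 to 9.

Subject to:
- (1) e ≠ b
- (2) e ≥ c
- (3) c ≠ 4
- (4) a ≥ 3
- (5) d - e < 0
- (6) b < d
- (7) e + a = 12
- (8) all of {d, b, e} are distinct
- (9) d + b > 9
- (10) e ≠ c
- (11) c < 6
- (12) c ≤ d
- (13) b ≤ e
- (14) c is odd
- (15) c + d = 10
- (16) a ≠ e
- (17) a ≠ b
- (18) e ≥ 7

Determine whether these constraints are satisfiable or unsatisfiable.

Satisfiable

Setting (a, b, c, d, e) = (4, 3, 3, 7, 8) satisfies everything: constraint 5: d - e = -1; constraint 7: e + a = 12; constraint 9: d + b = 10, and the others follow.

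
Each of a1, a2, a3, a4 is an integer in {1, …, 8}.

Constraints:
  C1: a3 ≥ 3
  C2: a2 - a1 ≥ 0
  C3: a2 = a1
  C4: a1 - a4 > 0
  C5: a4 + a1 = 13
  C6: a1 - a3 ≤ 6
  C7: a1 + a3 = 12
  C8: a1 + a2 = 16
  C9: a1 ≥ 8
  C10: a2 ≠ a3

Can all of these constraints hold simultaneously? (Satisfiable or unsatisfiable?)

Satisfiable

The assignment a1 = 8, a2 = 8, a3 = 4, a4 = 5 works:
  constraint 2 holds since a2 - a1 = 0.
  constraint 4 holds since a1 - a4 = 3.
  constraint 5 holds since a4 + a1 = 13.
The rest check out directly.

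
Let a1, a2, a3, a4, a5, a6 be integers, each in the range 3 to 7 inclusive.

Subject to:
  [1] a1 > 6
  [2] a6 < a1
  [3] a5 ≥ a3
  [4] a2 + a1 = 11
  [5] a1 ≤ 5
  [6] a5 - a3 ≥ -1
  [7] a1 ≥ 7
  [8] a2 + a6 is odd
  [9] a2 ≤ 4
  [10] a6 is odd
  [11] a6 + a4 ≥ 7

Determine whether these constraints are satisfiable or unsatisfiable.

From constraint 9: a2 ≤ 4. From constraint 5: a1 ≤ 5. Hence a2 + a1 ≤ 9. But constraint 4 requires a2 + a1 = 11, and 11 > 9. Contradiction.

Unsatisfiable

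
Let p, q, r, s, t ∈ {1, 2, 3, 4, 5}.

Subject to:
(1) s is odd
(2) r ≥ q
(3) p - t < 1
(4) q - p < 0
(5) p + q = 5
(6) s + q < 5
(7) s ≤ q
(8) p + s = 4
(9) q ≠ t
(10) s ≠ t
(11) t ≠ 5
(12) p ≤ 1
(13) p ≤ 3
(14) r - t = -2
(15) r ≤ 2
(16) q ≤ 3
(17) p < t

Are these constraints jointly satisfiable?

From constraint 12: p ≤ 1. From constraints 2 and 15: q ≤ r ≤ 2. Hence p + q ≤ 3. But constraint 5 requires p + q = 5, and 5 > 3. Contradiction.

Unsatisfiable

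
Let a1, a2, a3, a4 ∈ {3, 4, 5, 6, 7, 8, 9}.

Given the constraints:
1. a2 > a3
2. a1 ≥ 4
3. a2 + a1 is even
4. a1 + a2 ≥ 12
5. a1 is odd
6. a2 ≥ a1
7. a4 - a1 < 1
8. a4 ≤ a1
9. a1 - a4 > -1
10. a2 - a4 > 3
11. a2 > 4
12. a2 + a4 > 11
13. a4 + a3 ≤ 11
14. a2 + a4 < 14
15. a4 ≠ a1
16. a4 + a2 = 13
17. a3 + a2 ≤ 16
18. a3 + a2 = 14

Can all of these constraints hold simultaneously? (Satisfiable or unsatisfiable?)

Take a1 = 5, a2 = 9, a3 = 5, a4 = 4. Then constraint 4: a1 + a2 = 14; constraint 7: a4 - a1 = -1, and every other listed constraint is also met.

Satisfiable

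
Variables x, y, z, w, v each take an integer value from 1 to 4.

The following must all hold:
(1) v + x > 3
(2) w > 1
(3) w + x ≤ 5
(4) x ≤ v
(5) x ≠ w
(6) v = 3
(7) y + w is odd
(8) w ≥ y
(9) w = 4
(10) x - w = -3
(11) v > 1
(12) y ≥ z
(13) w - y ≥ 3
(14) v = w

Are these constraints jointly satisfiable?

Unsatisfiable

Constraint 6 fixes v = 3 and constraint 9 fixes w = 4, but constraint 14 requires v = w. Since 3 ≠ 4, contradiction.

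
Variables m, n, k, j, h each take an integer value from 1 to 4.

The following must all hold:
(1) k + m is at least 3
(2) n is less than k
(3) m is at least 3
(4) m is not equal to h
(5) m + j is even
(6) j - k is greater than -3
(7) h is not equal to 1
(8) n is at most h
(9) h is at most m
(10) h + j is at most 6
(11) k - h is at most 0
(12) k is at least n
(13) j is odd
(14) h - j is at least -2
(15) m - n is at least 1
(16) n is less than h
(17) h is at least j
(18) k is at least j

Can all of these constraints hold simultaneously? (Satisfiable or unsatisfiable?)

Try m = 3, n = 1, k = 2, j = 1, h = 2.
Check constraint 1: k + m = 5; constraint 6: j - k = -1. The remaining constraints are straightforward to verify.

Satisfiable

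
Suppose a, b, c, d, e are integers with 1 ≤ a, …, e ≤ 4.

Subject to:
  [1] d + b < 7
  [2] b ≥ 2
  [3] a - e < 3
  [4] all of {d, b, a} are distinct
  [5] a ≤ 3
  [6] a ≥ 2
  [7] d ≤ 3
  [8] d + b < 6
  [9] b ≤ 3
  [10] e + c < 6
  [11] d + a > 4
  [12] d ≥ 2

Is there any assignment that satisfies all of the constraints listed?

Unsatisfiable

Constraints 2, 5, 6, 7, 9, and 12 confine each of d, b, a to the 2 values {2, 3}.
Constraint 4 requires all 3 of them to be distinct, but only 2 values are available — impossible by the pigeonhole principle.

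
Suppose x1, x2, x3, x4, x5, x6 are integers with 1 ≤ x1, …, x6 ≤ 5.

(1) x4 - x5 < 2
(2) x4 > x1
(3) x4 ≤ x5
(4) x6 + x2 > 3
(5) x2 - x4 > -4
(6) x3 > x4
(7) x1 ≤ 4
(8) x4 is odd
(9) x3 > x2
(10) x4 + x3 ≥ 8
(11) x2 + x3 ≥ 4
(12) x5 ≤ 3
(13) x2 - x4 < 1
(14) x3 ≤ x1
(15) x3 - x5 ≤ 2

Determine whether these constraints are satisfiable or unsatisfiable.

Unsatisfiable

From constraints 3 and 12: x4 ≤ x5 ≤ 3. From constraints 7 and 14: x3 ≤ x1 ≤ 4. Hence x4 + x3 ≤ 7. But constraint 10 requires x4 + x3 ≥ 8, and 8 > 7. Contradiction.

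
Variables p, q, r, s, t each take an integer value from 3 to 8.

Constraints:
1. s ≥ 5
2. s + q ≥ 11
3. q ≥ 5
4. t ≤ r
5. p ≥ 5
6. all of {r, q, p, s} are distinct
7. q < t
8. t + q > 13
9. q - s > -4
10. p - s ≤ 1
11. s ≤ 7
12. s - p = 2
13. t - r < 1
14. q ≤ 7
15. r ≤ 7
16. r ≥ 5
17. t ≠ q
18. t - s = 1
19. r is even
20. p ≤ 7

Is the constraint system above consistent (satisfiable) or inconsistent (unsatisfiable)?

Constraints 1, 3, 5, 11, 14, 15, 16, and 20 confine each of r, q, p, s to the 3 values {5, …, 7}.
Constraint 6 requires all 4 of them to be distinct, but only 3 values are available — impossible by the pigeonhole principle.

Unsatisfiable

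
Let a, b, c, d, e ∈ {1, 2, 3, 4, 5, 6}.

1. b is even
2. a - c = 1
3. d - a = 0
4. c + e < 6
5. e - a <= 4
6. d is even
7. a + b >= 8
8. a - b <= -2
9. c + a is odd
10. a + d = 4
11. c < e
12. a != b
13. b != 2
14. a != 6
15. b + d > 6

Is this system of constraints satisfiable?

One satisfying assignment is a = 2, b = 6, c = 1, d = 2, e = 3.
For the less obvious constraints — constraint 2: a - c = 1; constraint 3: d - a = 0; constraint 4: c + e = 4 — and the others hold by inspection.

Satisfiable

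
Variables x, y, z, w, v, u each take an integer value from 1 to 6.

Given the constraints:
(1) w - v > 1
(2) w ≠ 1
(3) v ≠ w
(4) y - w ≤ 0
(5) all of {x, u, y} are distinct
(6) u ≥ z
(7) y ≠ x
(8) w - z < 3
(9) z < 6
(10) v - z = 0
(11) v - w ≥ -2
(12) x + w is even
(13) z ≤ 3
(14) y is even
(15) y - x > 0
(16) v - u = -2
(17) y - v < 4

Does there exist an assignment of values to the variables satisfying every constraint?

Setting (x, y, z, w, v, u) = (1, 4, 3, 5, 3, 5) satisfies everything: constraint 1: w - v = 2; constraint 4: y - w = -1; constraint 8: w - z = 2, and the others follow.

Satisfiable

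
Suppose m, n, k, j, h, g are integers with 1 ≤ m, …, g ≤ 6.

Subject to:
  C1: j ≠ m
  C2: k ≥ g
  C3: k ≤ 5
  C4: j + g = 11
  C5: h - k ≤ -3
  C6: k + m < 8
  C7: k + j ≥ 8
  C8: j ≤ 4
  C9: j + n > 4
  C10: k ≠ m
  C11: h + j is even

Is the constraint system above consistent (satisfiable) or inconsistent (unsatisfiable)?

From constraint 8: j ≤ 4. From constraints 2 and 3: g ≤ k ≤ 5. Hence j + g ≤ 9. But constraint 4 requires j + g = 11, and 11 > 9. Contradiction.

Unsatisfiable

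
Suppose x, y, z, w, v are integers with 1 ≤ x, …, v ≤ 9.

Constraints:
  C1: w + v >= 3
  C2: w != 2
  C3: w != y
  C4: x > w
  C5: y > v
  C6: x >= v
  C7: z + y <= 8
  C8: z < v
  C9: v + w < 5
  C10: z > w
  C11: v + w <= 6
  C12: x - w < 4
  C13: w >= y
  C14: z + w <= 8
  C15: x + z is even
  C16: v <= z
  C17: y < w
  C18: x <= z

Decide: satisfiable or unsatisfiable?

Unsatisfiable

Constraints 4, 5, 8, 17, and 18 give w < x, x ≤ z, z < v, v < y, y < w. Chaining: w < x ≤ z < v < y < w, which forces w < w — impossible.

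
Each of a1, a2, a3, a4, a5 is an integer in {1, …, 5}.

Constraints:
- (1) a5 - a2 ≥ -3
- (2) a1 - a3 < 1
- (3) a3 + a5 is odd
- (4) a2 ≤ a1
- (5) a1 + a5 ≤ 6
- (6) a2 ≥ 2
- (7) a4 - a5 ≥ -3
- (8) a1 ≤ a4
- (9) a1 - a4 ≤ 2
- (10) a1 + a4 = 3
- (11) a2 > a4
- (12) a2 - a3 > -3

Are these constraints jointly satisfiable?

Unsatisfiable

Constraints 4, 8, and 11 give a1 ≤ a4, a4 < a2, a2 ≤ a1. Chaining: a1 ≤ a4 < a2 ≤ a1, which forces a1 < a1 — impossible.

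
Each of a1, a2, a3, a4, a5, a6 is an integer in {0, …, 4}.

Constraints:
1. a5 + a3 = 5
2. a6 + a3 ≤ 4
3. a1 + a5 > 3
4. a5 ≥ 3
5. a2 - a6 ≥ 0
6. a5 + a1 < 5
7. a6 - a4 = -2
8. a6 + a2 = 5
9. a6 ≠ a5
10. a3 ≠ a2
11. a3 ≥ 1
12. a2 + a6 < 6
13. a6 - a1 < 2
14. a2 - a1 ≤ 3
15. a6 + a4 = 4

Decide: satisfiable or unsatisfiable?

Satisfiable

Try a1 = 1, a2 = 4, a3 = 2, a4 = 3, a5 = 3, a6 = 1.
Check constraint 1: a5 + a3 = 5; constraint 2: a6 + a3 = 3. The remaining constraints are straightforward to verify.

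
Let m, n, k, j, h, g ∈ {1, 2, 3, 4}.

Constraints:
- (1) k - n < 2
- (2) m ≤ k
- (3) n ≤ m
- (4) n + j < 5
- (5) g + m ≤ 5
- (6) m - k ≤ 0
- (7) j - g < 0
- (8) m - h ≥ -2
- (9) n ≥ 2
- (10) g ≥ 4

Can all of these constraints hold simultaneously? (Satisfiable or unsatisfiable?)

Unsatisfiable

From constraint 10: g ≥ 4. From constraints 3 and 9: m ≥ n ≥ 2. Hence g + m ≥ 6. But constraint 5 requires g + m ≤ 5, and 5 < 6. Contradiction.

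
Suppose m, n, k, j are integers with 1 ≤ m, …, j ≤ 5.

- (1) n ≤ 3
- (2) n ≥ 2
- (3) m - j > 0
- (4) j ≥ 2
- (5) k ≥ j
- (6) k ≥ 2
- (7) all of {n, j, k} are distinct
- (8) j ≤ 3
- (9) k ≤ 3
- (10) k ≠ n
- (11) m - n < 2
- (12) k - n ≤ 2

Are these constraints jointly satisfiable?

Constraints 1, 2, 4, 6, 8, and 9 confine each of n, j, k to the 2 values {2, 3}.
Constraint 7 requires all 3 of them to be distinct, but only 2 values are available — impossible by the pigeonhole principle.

Unsatisfiable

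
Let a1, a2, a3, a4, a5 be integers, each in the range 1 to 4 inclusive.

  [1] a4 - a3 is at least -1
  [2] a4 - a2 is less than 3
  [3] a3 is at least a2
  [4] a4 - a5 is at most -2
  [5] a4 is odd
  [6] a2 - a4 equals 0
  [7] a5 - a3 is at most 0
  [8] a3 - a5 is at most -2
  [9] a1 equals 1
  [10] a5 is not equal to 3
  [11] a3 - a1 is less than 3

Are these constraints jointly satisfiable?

Constraints 1, 4, and 7 give a4 − a3 ≥ -1, a3 − a5 ≥ 0, a5 − a4 ≥ 2.
Adding all 3 inequalities: the left sides telescope to 0, and the right sides sum to (-1) + 0 + 2 = 1. So 0 ≥ 1, which is false.

Unsatisfiable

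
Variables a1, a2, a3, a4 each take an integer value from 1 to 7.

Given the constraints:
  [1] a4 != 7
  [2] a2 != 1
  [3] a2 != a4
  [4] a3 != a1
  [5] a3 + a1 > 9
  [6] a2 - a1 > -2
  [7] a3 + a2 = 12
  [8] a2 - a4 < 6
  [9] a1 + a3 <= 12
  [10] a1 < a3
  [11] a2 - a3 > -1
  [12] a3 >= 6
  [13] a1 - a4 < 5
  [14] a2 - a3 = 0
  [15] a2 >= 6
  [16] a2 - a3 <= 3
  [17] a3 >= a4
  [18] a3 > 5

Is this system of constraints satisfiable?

Try a1 = 5, a2 = 6, a3 = 6, a4 = 1.
Check constraint 5: a3 + a1 = 11; constraint 6: a2 - a1 = 1. The remaining constraints are straightforward to verify.

Satisfiable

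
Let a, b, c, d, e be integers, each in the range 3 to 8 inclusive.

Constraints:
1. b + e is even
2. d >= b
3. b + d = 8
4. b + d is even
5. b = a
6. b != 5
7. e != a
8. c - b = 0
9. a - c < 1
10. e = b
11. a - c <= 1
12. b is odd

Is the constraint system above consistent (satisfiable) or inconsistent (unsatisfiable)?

Unsatisfiable

From constraints 5 and 10, e = b = a, so e = a. But constraint 7 says e ≠ a. Contradiction.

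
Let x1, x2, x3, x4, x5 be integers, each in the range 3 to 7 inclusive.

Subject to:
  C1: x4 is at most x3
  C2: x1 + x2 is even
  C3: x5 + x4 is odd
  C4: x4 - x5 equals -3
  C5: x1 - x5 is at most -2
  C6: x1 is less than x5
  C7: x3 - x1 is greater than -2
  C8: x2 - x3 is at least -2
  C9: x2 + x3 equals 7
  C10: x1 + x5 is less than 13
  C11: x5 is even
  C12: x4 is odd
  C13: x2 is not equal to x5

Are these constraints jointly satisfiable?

Satisfiable

One satisfying assignment is x1 = 4, x2 = 4, x3 = 3, x4 = 3, x5 = 6.
For the less obvious constraints — constraint 4: x4 - x5 = -3; constraint 5: x1 - x5 = -2 — and the others hold by inspection.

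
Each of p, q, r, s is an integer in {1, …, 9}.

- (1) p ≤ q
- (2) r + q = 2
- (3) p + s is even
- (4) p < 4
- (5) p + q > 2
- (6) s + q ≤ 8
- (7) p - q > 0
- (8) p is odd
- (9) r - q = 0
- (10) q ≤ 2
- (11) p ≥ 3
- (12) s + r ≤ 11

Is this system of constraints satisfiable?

Unsatisfiable

From constraints 1 and 11: q ≥ p and p ≥ 3, so q ≥ 3. From constraint 10: q ≤ 2. But 2 < 3, so no value of q works.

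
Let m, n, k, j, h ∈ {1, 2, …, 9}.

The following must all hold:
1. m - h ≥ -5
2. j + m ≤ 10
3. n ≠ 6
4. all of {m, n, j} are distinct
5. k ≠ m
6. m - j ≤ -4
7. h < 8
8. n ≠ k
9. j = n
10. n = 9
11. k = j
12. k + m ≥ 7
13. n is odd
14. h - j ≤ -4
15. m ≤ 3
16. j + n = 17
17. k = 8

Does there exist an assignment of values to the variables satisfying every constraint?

Unsatisfiable

Constraint 17 fixes k = 8 and constraint 10 fixes n = 9. Constraints 9 and 11 give k = j = n, so k = n. But 8 ≠ 9 — contradiction.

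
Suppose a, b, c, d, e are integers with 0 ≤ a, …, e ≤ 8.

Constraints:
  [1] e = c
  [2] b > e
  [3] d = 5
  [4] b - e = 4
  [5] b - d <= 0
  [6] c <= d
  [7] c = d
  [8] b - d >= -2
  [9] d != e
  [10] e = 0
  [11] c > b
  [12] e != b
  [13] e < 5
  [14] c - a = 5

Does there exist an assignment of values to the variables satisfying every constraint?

Constraint 10 fixes e = 0 and constraint 3 fixes d = 5. Constraints 1 and 7 give e = c = d, so e = d. But 0 ≠ 5 — contradiction.

Unsatisfiable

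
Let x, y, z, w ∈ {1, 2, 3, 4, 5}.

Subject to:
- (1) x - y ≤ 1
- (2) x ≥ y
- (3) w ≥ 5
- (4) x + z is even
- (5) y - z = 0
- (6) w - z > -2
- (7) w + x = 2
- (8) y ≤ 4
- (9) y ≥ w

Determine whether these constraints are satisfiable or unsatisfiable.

From constraint 3: w ≥ 5. From constraints 8 and 9: w ≤ y and y ≤ 4, so w ≤ 4. But 4 < 5, so no value of w works.

Unsatisfiable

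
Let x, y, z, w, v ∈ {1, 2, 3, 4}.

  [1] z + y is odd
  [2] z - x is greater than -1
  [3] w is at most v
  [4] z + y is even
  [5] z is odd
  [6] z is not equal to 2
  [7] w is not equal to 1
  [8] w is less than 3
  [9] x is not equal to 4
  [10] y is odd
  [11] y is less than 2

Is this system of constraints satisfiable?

Unsatisfiable

Constraint 5 makes z odd and constraint 10 makes y odd, so z + y must be even. Constraint 1 says z + y is odd — contradiction.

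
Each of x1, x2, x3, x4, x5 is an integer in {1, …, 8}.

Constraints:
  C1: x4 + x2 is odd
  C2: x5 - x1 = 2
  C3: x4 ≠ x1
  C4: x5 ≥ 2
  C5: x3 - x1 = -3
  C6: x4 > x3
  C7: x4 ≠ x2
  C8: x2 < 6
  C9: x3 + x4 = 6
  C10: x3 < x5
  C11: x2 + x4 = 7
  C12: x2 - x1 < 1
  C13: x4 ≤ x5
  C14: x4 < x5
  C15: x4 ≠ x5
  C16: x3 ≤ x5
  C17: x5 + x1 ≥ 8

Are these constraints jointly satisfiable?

Satisfiable

The assignment x1 = 4, x2 = 2, x3 = 1, x4 = 5, x5 = 6 works:
  constraint 2 holds since x5 - x1 = 2.
  constraint 5 holds since x3 - x1 = -3.
The rest check out directly.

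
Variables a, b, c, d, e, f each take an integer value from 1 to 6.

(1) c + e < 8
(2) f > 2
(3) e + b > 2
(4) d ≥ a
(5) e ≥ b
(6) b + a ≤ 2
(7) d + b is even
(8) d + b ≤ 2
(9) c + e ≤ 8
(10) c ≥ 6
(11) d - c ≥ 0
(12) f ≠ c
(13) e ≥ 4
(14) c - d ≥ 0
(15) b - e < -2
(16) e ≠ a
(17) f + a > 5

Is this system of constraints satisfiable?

Unsatisfiable

From constraint 10: c ≥ 6. From constraint 13: e ≥ 4. Hence c + e ≥ 10. But constraint 9 requires c + e ≤ 8, and 8 < 10. Contradiction.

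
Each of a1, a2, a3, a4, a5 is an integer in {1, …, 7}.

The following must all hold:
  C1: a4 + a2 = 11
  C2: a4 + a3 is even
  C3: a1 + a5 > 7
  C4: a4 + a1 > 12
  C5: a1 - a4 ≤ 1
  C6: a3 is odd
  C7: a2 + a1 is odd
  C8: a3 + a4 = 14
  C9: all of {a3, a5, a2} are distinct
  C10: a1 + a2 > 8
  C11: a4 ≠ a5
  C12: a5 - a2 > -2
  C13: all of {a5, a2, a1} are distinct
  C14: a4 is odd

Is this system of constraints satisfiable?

Satisfiable

Try a1 = 7, a2 = 4, a3 = 7, a4 = 7, a5 = 3.
Check constraint 1: a4 + a2 = 11; constraint 3: a1 + a5 = 10; constraint 4: a4 + a1 = 14. The remaining constraints are straightforward to verify.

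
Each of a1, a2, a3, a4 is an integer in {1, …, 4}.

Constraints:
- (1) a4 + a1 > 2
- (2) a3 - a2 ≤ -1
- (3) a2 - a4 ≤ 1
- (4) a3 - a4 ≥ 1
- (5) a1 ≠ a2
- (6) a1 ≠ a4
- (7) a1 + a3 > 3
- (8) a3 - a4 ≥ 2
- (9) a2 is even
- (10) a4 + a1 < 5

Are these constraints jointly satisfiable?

Constraints 2, 3, and 8 give a2 − a3 ≥ 1, a3 − a4 ≥ 2, a4 − a2 ≥ -1.
Adding all 3 inequalities: the left sides telescope to 0, and the right sides sum to 1 + 2 + (-1) = 2. So 0 ≥ 2, which is false.

Unsatisfiable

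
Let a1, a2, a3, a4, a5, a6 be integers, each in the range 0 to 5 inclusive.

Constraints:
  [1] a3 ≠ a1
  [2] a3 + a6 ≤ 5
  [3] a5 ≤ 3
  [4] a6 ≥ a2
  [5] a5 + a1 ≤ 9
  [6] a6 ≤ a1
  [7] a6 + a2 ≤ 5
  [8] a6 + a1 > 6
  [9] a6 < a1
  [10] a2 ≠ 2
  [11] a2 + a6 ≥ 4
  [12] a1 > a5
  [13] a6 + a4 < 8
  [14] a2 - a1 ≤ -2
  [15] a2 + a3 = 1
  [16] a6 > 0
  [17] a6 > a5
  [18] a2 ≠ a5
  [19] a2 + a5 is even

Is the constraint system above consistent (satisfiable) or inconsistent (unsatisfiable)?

Setting (a1, a2, a3, a4, a5, a6) = (5, 0, 1, 3, 2, 4) satisfies everything: constraint 2: a3 + a6 = 5; constraint 5: a5 + a1 = 7, and the others follow.

Satisfiable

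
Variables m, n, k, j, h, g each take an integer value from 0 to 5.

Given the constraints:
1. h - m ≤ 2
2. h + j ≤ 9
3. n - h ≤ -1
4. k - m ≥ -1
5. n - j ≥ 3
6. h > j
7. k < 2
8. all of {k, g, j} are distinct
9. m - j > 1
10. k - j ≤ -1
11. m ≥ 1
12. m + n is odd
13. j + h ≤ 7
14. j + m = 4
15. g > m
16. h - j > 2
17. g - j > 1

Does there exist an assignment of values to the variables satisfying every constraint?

Unsatisfiable

Constraints 1, 3, 4, 5, and 10 give h − n ≥ 1, n − j ≥ 3, j − k ≥ 1, k − m ≥ -1, m − h ≥ -2.
Adding all 5 inequalities: the left sides telescope to 0, and the right sides sum to 1 + 3 + 1 + (-1) + (-2) = 2. So 0 ≥ 2, which is false.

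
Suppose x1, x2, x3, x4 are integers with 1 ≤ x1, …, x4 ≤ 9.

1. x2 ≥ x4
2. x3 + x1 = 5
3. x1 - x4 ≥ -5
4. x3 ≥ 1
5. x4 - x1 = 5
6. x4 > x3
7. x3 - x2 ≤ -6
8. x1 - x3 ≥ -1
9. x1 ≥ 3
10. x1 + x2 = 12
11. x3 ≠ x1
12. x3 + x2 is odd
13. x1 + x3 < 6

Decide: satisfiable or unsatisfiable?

The assignment x1 = 3, x2 = 9, x3 = 2, x4 = 8 works:
  constraint 2 holds since x3 + x1 = 5.
  constraint 3 holds since x1 - x4 = -5.
The rest check out directly.

Satisfiable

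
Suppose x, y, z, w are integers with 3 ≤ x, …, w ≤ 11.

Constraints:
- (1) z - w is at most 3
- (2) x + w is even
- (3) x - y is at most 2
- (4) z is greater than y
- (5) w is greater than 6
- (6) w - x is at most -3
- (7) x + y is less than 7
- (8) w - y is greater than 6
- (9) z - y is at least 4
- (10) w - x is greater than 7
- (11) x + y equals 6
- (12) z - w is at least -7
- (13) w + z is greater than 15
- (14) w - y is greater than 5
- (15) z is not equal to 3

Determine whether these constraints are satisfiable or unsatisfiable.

Constraints 1, 3, 6, and 9 give x − w ≥ 3, w − z ≥ -3, z − y ≥ 4, y − x ≥ -2.
Adding all 4 inequalities: the left sides telescope to 0, and the right sides sum to 3 + (-3) + 4 + (-2) = 2. So 0 ≥ 2, which is false.

Unsatisfiable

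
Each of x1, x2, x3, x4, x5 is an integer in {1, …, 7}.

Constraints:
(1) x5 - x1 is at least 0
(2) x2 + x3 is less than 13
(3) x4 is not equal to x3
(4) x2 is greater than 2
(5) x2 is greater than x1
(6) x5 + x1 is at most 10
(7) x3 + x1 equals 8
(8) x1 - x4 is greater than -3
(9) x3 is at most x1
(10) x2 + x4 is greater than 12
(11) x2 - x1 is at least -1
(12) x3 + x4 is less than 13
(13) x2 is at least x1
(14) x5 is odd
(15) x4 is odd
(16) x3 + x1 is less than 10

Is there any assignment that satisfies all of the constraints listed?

Satisfiable

One satisfying assignment is x1 = 5, x2 = 7, x3 = 3, x4 = 7, x5 = 5.
For the less obvious constraints — constraint 1: x5 - x1 = 0; constraint 2: x2 + x3 = 10 — and the others hold by inspection.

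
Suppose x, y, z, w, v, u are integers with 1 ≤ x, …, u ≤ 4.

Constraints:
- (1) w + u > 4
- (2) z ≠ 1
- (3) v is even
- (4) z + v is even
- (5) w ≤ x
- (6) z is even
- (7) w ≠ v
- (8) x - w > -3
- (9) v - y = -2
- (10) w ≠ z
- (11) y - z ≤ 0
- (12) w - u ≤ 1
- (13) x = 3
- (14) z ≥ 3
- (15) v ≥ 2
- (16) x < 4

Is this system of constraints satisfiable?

Try x = 3, y = 4, z = 4, w = 3, v = 2, u = 4.
Check constraint 1: w + u = 7; constraint 8: x - w = 0. The remaining constraints are straightforward to verify.

Satisfiable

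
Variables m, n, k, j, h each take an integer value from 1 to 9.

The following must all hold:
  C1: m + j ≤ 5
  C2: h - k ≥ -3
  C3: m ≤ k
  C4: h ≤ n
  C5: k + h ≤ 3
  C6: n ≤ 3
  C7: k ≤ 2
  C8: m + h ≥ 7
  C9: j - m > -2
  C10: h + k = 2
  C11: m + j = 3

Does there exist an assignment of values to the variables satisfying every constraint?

Unsatisfiable

From constraints 3 and 7: m ≤ k ≤ 2. From constraints 4 and 6: h ≤ n ≤ 3. Hence m + h ≤ 5. But constraint 8 requires m + h ≥ 7, and 7 > 5. Contradiction.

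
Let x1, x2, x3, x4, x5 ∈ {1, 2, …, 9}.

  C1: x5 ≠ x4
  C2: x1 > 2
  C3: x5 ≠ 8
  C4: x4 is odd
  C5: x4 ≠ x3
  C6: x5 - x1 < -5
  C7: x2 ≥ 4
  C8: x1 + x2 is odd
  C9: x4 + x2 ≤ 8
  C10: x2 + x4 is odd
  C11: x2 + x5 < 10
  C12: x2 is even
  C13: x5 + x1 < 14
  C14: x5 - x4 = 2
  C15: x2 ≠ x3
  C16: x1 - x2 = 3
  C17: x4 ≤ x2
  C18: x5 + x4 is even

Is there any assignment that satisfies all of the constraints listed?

Satisfiable

Try x1 = 9, x2 = 6, x3 = 8, x4 = 1, x5 = 3.
Check constraint 6: x5 - x1 = -6; constraint 9: x4 + x2 = 7. The remaining constraints are straightforward to verify.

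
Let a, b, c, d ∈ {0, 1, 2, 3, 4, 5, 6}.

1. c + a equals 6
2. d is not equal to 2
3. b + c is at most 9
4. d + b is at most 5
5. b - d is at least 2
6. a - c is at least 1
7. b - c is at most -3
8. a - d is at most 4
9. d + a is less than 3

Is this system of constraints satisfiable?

Unsatisfiable

Constraints 5, 6, 7, and 8 give a − c ≥ 1, c − b ≥ 3, b − d ≥ 2, d − a ≥ -4.
Adding all 4 inequalities: the left sides telescope to 0, and the right sides sum to 1 + 3 + 2 + (-4) = 2. So 0 ≥ 2, which is false.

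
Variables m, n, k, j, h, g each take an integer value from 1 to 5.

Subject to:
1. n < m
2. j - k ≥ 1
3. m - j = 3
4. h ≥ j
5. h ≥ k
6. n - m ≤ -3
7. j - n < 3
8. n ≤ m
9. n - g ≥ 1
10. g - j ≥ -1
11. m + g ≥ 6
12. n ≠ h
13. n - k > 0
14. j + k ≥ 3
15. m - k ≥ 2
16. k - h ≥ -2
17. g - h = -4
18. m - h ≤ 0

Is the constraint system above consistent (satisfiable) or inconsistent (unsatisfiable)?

Constraints 2, 6, 9, 10, 16, and 18 give n − g ≥ 1, g − j ≥ -1, j − k ≥ 1, k − h ≥ -2, h − m ≥ 0, m − n ≥ 3.
Adding all 6 inequalities: the left sides telescope to 0, and the right sides sum to 1 + (-1) + 1 + (-2) + 0 + 3 = 2. So 0 ≥ 2, which is false.

Unsatisfiable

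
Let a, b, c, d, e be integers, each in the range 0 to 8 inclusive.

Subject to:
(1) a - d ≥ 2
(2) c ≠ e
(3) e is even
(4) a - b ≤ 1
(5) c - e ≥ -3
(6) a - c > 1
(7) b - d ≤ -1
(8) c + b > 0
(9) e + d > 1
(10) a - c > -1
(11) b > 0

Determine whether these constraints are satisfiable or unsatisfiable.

Constraints 1, 4, and 7 give b − a ≥ -1, a − d ≥ 2, d − b ≥ 1.
Adding all 3 inequalities: the left sides telescope to 0, and the right sides sum to (-1) + 2 + 1 = 2. So 0 ≥ 2, which is false.

Unsatisfiable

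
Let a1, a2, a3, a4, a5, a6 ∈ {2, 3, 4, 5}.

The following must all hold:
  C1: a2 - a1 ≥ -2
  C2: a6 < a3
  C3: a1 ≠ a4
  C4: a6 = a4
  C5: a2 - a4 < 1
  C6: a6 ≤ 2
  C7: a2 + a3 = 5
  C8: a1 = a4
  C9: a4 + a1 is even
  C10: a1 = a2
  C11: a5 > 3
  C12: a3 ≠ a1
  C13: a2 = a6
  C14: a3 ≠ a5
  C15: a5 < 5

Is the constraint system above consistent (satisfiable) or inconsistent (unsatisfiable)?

Unsatisfiable

From constraints 4, 10, and 13, a1 = a2 = a6 = a4, so a1 = a4. But constraint 3 says a1 ≠ a4. Contradiction.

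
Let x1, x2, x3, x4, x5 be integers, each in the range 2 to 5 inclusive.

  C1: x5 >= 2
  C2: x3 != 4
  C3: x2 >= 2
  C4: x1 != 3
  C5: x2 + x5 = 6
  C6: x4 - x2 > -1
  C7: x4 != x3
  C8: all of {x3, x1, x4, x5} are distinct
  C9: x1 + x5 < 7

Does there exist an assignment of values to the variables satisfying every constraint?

Satisfiable

Take x1 = 2, x2 = 3, x3 = 5, x4 = 4, x5 = 3. Then constraint 5: x2 + x5 = 6; constraint 6: x4 - x2 = 1, and every other listed constraint is also met.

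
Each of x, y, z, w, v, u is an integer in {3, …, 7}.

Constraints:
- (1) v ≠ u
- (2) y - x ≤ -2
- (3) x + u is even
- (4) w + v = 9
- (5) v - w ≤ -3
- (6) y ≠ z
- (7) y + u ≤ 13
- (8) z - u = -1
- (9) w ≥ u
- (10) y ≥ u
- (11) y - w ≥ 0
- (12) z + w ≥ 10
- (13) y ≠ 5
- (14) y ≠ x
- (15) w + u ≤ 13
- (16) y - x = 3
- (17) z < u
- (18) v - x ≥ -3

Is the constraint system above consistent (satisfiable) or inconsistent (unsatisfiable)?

Unsatisfiable

Constraints 2, 5, 11, and 18 give y − w ≥ 0, w − v ≥ 3, v − x ≥ -3, x − y ≥ 2.
Adding all 4 inequalities: the left sides telescope to 0, and the right sides sum to 0 + 3 + (-3) + 2 = 2. So 0 ≥ 2, which is false.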